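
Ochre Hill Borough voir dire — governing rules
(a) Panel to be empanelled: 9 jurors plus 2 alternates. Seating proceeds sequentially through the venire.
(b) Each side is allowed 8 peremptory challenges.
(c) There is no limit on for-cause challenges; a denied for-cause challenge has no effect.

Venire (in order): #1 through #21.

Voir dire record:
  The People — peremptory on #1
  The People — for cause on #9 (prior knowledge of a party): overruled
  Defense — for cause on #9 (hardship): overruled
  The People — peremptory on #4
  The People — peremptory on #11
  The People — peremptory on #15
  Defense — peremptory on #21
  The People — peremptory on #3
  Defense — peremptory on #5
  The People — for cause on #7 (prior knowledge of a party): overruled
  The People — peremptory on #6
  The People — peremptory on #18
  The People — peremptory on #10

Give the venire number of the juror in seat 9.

17

Removed: #1, #3, #4, #5, #6, #10, #11, #15, #18, #21. (#7, #9 stay — for-cause denied.)
Seating in order: seats 1–9 → #2, #7, #8, #9, #12, #13, #14, #16, #17; alternates → #19, #20.
So seat 9 is #17.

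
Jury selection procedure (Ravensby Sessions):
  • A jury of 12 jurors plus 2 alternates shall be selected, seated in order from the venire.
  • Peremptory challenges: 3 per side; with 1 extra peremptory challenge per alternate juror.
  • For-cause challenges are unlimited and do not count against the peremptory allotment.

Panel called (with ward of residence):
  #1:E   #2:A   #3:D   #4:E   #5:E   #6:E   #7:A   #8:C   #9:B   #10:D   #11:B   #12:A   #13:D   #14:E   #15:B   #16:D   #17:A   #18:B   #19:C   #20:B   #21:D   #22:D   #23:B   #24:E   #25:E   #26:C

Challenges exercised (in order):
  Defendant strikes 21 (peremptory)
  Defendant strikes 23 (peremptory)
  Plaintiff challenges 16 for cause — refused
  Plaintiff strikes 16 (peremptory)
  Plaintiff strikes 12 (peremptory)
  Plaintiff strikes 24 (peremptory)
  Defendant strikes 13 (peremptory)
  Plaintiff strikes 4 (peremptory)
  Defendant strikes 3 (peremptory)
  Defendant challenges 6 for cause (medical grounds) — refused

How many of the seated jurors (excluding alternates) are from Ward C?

Removed: #3, #4, #12, #13, #16, #21, #23, #24.
Seated jurors 1–12: #1, #2, #5, #6, #7, #8, #9, #10, #11, #14, #15, #17 (alternates #18, #19 not counted).
Of those, in Ward C: #8 → 1.

1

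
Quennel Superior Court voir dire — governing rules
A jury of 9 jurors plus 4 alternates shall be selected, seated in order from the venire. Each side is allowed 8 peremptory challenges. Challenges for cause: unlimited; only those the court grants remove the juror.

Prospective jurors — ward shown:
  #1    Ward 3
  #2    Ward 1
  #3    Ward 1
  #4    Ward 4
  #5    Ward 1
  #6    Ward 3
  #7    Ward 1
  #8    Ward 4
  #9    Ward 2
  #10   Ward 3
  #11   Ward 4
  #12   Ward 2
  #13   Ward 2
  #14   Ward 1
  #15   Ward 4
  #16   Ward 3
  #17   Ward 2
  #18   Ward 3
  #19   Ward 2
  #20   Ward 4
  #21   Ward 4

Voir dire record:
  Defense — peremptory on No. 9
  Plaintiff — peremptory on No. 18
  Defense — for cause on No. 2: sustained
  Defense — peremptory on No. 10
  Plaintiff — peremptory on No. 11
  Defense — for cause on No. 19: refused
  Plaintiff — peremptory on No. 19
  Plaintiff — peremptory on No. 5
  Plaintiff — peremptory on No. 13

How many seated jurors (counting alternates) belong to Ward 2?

2

Removed: #2, #5, #9, #10, #11, #13, #18, #19.
Seated (13 incl. alternates): #1, #3, #4, #6, #7, #8, #12, #14, #15, #16, #17, #20, #21.
Of those, in Ward 2: #12, #17 → 2.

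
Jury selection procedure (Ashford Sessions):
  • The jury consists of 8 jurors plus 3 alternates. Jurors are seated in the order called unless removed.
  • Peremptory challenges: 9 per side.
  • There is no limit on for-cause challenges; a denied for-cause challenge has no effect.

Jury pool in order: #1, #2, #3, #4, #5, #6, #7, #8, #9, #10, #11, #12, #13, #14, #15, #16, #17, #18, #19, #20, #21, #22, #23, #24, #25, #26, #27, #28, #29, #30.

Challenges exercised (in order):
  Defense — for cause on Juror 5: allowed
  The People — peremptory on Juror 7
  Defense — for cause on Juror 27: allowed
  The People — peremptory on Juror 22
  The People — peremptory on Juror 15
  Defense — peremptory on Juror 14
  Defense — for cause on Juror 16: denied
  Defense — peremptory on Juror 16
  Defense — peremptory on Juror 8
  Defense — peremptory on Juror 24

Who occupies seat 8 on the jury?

11

Removed: #5, #7, #8, #14, #15, #16, #22, #24, #27.
Seating in order: seats 1–8 → #1, #2, #3, #4, #6, #9, #10, #11; alternates → #12, #13, #17.
So seat 8 is #11.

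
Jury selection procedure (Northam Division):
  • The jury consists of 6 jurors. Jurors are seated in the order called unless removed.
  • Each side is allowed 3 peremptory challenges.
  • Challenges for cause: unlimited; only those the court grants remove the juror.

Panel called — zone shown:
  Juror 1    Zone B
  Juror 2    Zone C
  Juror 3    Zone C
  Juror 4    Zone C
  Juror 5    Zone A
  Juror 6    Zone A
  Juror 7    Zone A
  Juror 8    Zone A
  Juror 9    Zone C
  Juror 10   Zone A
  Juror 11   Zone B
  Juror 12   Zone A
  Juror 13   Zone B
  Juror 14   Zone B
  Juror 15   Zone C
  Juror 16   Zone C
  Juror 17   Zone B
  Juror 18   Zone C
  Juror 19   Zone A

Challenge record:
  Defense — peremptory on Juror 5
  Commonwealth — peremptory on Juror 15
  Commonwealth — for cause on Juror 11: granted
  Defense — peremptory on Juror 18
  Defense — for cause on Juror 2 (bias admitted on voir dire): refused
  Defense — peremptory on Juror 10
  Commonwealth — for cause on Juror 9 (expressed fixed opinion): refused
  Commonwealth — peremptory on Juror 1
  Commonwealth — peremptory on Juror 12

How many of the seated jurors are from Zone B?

Removed: #1, #5, #10, #11, #12, #15, #18.
Seated jurors 1–6: #2, #3, #4, #6, #7, #8.
None of those are in Zone B → 0.

0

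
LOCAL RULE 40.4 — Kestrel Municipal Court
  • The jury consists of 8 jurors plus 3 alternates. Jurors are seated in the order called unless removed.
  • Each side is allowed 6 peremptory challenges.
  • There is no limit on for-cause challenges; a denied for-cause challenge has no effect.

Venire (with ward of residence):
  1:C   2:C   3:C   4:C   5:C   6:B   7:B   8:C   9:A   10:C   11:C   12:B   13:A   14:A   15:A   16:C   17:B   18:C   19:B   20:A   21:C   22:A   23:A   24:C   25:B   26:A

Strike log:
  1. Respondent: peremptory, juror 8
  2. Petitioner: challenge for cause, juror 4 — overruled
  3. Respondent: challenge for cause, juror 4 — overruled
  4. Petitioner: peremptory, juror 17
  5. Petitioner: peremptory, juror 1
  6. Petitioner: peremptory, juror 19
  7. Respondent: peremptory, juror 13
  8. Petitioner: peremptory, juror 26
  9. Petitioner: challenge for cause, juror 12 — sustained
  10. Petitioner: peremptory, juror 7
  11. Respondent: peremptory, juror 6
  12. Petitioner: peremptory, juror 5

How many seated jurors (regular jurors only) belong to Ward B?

Removed: #1, #5, #6, #7, #8, #12, #13, #17, #19, #26.
Seated jurors 1–8: #2, #3, #4, #9, #10, #11, #14, #15 (alternates #16, #18, #20 not counted).
None of those are in Ward B → 0.

0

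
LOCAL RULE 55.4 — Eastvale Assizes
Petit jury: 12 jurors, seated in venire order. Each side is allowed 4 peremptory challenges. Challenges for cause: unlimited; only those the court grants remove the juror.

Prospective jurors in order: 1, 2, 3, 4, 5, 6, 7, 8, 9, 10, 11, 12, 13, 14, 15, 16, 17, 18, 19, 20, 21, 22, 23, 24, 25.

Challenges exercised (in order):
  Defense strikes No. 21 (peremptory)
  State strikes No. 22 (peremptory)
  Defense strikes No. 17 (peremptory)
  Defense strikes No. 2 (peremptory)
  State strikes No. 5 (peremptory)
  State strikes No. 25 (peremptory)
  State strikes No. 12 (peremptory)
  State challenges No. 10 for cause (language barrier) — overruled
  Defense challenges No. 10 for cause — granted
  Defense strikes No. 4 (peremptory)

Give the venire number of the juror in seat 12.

Removed: #2, #4, #5, #10, #12, #17, #21, #22, #25.
Seating in order: seats 1–12 → #1, #3, #6, #7, #8, #9, #11, #13, #14, #15, #16, #18.
So seat 12 is #18.

18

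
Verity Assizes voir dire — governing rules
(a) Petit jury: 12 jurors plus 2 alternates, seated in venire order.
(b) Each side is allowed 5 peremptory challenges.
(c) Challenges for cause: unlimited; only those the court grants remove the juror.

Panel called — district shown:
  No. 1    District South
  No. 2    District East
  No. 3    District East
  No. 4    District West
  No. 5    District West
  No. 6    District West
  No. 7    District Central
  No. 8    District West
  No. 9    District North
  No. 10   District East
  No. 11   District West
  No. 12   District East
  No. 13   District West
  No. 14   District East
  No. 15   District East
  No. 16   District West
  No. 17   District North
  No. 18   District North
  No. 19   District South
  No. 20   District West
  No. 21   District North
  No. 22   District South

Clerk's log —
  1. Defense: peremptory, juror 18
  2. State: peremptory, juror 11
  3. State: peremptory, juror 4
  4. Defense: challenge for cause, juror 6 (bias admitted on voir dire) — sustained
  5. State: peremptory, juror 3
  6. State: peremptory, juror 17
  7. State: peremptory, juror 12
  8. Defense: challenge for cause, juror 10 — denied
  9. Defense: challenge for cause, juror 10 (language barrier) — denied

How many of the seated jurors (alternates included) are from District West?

5

Removed: #3, #4, #6, #11, #12, #17, #18.
Seated (14 incl. alternates): #1, #2, #5, #7, #8, #9, #10, #13, #14, #15, #16, #19, #20, #21.
Of those, in District West: #5, #8, #13, #16, #20 → 5.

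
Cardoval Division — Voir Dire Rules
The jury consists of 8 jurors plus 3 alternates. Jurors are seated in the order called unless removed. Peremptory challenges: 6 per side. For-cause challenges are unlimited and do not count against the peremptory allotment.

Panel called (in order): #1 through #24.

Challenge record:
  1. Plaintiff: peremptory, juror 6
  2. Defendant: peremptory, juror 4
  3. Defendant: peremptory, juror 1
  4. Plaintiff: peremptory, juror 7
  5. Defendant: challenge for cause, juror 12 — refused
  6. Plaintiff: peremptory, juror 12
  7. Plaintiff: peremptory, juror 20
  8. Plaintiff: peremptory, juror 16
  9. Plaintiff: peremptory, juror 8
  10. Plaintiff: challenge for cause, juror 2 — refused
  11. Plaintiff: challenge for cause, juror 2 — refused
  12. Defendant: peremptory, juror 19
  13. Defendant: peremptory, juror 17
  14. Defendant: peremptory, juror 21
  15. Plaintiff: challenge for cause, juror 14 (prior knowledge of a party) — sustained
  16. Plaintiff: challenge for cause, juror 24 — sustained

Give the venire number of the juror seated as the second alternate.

22

Removed: #1, #4, #6, #7, #8, #12, #14, #16, #17, #19, #20, #21, #24. (#2 stays — for-cause denied.)
Seating in order: seats 1–8 → #2, #3, #5, #9, #10, #11, #13, #15; alternates → #18, #22, #23.
So alternate 2 is #22.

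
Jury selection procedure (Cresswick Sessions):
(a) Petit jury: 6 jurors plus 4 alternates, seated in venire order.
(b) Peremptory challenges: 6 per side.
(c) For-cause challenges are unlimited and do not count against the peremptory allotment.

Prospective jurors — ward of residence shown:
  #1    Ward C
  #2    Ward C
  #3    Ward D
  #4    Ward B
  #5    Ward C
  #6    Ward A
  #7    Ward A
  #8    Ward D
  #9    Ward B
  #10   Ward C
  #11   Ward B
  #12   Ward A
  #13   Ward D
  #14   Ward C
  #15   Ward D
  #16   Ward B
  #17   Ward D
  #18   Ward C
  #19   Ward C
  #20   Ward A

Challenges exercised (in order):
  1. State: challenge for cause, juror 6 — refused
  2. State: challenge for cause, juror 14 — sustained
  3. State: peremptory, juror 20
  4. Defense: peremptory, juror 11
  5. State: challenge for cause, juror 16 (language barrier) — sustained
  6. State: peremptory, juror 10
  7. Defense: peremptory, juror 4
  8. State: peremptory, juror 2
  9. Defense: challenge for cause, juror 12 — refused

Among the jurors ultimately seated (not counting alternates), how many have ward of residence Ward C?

Removed: #2, #4, #10, #11, #14, #16, #20.
Seated jurors 1–6: #1, #3, #5, #6, #7, #8 (alternates #9, #12, #13, #15 not counted).
Of those, in Ward C: #1, #5 → 2.

2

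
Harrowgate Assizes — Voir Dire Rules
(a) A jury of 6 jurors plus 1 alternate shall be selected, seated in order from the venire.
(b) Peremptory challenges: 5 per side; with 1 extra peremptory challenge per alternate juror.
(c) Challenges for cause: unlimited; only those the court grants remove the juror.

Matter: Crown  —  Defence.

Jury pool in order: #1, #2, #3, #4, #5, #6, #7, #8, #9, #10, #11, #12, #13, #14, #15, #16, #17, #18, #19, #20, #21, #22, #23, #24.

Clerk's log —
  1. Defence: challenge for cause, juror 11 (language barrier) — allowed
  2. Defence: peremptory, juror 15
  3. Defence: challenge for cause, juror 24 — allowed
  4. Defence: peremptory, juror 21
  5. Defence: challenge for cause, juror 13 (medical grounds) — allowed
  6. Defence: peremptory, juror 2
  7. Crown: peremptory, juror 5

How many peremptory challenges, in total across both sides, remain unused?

Crown allotment: 5 base + 1 × 1 alternate = 6. Defence allotment: 5 base + 1 × 1 alternate = 6.
Crown peremptories used: #5 — 1.
Defence peremptories used: #15, #21, #2 — 3 (for-cause on #11, #24, #13 don't count).
Remaining: (6 − 1) + (6 − 3) = 8.

8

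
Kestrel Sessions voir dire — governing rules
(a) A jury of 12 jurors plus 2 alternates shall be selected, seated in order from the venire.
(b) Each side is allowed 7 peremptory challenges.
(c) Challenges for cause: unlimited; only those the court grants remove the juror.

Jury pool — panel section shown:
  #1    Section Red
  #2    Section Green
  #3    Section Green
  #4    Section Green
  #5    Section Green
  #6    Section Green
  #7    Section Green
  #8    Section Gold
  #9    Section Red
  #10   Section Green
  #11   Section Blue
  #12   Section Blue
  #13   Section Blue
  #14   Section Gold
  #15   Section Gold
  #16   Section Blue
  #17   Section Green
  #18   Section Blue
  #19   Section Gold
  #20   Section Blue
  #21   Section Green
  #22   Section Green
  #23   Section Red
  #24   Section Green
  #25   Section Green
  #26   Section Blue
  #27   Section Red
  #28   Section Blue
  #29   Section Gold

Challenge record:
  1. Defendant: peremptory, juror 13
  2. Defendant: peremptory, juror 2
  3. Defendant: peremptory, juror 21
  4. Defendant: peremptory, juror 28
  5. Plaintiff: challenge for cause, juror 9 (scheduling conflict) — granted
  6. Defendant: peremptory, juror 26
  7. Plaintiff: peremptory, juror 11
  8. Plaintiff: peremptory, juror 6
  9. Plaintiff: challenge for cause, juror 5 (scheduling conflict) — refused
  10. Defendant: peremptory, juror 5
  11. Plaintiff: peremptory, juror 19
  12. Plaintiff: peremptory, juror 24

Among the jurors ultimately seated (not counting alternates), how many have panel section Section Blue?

3

Removed: #2, #5, #6, #9, #11, #13, #19, #21, #24, #26, #28.
Seated jurors 1–12: #1, #3, #4, #7, #8, #10, #12, #14, #15, #16, #17, #18 (alternates #20, #22 not counted).
Of those, in Section Blue: #12, #16, #18 → 3.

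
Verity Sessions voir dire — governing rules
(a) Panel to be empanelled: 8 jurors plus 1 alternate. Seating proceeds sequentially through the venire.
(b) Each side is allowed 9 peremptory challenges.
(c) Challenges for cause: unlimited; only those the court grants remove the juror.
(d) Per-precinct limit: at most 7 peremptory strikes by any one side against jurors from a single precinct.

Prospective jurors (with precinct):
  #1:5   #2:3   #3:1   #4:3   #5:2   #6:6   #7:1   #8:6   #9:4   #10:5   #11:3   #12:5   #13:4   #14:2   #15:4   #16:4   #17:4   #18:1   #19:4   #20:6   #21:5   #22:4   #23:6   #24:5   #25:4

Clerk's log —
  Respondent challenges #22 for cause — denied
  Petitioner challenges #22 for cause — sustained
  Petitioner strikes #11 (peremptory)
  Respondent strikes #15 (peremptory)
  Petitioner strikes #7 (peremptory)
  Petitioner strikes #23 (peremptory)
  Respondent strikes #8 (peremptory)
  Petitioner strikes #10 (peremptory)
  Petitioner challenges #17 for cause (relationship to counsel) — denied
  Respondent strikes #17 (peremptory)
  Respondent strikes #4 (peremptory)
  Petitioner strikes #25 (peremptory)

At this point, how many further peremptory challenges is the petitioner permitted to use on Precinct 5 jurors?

4

Petitioner peremptories so far: #11, #7, #23, #10, #25 — 5 of 9 used, 4 left overall.
Against Precinct 5: #10 — 1 used; per-precinct cap 7 leaves 6.
Binding limit: min(4, 6) = 4.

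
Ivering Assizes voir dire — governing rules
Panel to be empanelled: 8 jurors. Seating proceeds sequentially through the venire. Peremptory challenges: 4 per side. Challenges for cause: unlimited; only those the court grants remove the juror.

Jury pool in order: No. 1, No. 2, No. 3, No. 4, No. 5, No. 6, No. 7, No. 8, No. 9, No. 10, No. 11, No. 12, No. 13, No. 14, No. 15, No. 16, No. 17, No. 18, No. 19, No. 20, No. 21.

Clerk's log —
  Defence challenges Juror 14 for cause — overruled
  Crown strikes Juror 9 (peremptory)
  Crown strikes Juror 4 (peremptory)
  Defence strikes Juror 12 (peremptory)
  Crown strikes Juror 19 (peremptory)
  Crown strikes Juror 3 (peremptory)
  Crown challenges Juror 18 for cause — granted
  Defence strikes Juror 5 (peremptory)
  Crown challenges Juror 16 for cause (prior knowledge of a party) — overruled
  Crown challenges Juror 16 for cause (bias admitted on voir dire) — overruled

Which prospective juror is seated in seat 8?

13

Removed: #3, #4, #5, #9, #12, #18, #19. (#14, #16 stay — for-cause denied.)
Filling seats in venire order through position 8: #1, #2, #6, #7, #8, #10, #11, #13.
So seat 8 is #13.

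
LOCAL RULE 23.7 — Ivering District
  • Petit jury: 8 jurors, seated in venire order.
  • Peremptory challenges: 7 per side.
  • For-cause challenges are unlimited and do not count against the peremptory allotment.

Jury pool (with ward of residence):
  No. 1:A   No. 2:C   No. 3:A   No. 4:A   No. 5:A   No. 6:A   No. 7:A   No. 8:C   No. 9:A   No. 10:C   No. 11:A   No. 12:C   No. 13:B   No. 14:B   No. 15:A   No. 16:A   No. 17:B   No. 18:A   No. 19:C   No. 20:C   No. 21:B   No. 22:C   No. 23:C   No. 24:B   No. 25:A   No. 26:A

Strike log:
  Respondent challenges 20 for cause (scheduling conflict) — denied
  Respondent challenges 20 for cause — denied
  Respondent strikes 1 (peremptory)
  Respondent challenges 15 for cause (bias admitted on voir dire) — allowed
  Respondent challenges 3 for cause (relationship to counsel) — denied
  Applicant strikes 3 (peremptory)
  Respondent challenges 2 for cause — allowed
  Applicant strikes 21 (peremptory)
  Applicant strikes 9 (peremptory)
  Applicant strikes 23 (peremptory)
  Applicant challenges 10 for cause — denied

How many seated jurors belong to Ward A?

5

Removed: #1, #2, #3, #9, #15, #21, #23.
Seated jurors 1–8: #4, #5, #6, #7, #8, #10, #11, #12.
Of those, in Ward A: #4, #5, #6, #7, #11 → 5.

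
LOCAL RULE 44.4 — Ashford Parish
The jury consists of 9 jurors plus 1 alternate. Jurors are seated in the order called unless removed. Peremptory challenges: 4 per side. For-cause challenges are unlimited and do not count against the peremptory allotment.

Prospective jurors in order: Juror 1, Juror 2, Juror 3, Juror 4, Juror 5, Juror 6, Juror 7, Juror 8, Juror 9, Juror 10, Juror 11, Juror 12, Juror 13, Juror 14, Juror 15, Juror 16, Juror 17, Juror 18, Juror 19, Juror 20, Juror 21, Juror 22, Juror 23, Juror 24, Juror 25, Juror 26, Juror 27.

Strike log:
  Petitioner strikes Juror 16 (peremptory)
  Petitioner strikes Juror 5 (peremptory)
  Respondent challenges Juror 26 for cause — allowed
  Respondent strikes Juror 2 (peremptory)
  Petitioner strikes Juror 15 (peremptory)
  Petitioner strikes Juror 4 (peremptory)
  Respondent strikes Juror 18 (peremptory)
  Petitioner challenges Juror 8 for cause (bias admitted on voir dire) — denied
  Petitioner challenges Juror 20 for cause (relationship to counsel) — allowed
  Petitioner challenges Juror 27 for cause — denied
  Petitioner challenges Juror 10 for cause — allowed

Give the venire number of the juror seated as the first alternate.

14

Removed: #2, #4, #5, #10, #15, #16, #18, #20, #26. (#8, #27 stay — for-cause denied.)
Seating in order: seats 1–9 → #1, #3, #6, #7, #8, #9, #11, #12, #13; alternates → #14.
So alternate 1 is #14.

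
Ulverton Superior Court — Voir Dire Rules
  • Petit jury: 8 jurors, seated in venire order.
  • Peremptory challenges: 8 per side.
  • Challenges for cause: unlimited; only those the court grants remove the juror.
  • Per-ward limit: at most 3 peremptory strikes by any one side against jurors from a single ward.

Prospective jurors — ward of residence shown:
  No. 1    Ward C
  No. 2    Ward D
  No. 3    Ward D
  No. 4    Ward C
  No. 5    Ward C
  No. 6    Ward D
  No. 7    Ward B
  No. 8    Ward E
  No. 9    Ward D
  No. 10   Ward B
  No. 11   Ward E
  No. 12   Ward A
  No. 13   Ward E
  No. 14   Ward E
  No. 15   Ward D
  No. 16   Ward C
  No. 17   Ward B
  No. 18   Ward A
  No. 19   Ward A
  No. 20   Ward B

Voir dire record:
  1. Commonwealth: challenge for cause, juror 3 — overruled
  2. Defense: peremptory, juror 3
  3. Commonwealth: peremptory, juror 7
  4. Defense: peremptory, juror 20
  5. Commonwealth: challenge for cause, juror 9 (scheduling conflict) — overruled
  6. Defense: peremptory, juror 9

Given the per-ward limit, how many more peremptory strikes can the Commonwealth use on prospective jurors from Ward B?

2

Commonwealth peremptories so far: #7 — 1 of 8 used, 7 left overall.
Against Ward B: #7 — 1 used; per-ward cap 3 leaves 2.
Binding limit: min(7, 2) = 2.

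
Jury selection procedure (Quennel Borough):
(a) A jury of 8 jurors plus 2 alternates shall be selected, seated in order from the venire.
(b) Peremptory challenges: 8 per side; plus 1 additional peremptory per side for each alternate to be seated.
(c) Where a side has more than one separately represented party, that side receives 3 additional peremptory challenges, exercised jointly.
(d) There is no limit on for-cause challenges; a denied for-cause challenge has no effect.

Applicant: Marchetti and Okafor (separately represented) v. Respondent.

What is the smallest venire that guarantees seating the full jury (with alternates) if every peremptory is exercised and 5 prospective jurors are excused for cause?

Seats to fill: 8 + 2 alternates = 10.
Peremptories — Applicant: 8 + 1×2 + 3 = 13; Respondent: 8 + 1×2 = 10; total 23.
For-cause removals: 5.
Minimum venire: 10 + 23 + 5 = 38.

38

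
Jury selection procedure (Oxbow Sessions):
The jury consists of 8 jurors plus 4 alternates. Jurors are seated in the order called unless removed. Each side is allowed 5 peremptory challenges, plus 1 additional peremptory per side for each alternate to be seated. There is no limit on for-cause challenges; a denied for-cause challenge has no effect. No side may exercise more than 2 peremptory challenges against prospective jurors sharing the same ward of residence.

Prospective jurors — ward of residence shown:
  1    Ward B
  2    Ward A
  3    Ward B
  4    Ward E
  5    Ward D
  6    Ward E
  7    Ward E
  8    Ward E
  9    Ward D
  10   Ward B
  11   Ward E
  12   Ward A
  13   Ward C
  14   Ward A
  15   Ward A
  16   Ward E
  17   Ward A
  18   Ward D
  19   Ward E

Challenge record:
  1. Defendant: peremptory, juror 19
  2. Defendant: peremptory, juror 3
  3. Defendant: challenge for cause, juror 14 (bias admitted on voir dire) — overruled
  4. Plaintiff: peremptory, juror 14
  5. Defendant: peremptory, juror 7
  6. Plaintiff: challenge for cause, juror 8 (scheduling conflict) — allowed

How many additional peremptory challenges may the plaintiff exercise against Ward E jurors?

Plaintiff peremptories so far: #14 — 1 of 9 used, 8 left overall.
Against Ward E: none yet — per-ward cap 2 leaves 2.
Binding limit: min(8, 2) = 2.

2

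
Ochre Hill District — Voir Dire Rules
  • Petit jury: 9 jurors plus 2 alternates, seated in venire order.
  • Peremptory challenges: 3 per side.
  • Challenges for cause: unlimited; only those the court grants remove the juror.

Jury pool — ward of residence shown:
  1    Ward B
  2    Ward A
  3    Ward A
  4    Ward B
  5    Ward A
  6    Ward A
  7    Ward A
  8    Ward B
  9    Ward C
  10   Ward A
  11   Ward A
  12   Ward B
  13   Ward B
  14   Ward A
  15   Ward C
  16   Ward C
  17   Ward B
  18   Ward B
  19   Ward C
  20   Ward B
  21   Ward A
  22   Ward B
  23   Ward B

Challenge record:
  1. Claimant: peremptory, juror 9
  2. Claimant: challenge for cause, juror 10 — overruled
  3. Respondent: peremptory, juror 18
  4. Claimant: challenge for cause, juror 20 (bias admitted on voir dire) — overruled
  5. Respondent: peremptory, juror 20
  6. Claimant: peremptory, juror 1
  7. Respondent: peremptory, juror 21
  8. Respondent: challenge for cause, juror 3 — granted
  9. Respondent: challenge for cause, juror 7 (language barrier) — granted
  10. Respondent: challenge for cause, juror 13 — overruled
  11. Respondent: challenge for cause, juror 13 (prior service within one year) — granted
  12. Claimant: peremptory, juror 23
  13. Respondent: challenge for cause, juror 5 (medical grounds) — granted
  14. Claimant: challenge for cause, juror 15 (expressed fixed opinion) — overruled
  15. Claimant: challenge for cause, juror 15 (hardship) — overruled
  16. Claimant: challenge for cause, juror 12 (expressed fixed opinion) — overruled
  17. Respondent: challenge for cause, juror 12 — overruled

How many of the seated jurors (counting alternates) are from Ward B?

4

Removed: #1, #3, #5, #7, #9, #13, #18, #20, #21, #23.
Seated (11 incl. alternates): #2, #4, #6, #8, #10, #11, #12, #14, #15, #16, #17.
Of those, in Ward B: #4, #8, #12, #17 → 4.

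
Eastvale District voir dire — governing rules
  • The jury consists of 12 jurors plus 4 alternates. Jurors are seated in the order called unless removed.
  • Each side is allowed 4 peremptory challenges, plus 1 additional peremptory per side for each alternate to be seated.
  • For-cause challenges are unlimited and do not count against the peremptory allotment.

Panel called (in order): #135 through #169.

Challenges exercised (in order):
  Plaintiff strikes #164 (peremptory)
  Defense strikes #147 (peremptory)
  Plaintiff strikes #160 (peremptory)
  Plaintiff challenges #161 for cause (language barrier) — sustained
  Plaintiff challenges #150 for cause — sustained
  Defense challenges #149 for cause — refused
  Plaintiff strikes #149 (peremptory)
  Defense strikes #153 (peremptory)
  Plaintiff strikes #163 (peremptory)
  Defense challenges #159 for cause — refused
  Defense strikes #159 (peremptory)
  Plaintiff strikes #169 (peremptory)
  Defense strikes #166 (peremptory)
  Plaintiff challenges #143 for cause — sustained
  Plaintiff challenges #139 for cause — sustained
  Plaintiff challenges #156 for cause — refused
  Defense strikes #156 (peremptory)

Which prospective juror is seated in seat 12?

Removed: #139, #143, #147, #149, #150, #153, #156, #159, #160, #161, #163, #164, #166, #169.
Seating in order: seats 1–12 → #135, #136, #137, #138, #140, #141, #142, #144, #145, #146, #148, #151; alternates → #152, #154, #155, #157.
So seat 12 is #151.

151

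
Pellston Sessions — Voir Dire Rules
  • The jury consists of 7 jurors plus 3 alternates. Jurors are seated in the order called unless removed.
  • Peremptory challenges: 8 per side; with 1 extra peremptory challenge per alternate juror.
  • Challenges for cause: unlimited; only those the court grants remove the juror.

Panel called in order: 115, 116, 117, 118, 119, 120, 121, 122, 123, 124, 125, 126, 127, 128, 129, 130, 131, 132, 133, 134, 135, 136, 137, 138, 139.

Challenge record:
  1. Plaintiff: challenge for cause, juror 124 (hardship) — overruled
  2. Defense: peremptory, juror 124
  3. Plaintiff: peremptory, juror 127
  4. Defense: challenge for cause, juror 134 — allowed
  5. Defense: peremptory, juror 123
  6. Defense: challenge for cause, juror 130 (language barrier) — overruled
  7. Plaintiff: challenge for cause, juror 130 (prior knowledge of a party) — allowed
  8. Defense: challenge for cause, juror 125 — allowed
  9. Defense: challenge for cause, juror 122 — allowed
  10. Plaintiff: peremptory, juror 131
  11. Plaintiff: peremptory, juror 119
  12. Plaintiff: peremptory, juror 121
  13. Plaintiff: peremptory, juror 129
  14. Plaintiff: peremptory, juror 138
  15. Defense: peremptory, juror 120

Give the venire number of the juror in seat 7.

Removed: #119, #120, #121, #122, #123, #124, #125, #127, #129, #130, #131, #134, #138.
Seating in order: seats 1–7 → #115, #116, #117, #118, #126, #128, #132; alternates → #133, #135, #136.
So seat 7 is #132.

132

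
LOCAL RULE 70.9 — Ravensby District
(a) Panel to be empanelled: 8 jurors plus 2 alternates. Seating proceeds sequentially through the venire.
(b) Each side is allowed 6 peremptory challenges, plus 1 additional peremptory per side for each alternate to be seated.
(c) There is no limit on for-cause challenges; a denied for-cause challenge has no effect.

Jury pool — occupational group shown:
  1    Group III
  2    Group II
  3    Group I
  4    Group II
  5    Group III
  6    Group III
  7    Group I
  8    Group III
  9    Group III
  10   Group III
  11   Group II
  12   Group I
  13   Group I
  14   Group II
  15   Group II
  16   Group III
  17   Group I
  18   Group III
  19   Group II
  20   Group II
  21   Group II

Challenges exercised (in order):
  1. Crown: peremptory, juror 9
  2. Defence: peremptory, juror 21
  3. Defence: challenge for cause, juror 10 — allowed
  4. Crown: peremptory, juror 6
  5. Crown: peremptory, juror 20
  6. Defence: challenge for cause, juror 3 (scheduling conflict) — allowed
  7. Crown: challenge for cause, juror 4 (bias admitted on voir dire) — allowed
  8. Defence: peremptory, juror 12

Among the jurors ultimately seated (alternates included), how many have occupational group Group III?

4

Removed: #3, #4, #6, #9, #10, #12, #20, #21.
Seated (10 incl. alternates): #1, #2, #5, #7, #8, #11, #13, #14, #15, #16.
Of those, in Group III: #1, #5, #8, #16 → 4.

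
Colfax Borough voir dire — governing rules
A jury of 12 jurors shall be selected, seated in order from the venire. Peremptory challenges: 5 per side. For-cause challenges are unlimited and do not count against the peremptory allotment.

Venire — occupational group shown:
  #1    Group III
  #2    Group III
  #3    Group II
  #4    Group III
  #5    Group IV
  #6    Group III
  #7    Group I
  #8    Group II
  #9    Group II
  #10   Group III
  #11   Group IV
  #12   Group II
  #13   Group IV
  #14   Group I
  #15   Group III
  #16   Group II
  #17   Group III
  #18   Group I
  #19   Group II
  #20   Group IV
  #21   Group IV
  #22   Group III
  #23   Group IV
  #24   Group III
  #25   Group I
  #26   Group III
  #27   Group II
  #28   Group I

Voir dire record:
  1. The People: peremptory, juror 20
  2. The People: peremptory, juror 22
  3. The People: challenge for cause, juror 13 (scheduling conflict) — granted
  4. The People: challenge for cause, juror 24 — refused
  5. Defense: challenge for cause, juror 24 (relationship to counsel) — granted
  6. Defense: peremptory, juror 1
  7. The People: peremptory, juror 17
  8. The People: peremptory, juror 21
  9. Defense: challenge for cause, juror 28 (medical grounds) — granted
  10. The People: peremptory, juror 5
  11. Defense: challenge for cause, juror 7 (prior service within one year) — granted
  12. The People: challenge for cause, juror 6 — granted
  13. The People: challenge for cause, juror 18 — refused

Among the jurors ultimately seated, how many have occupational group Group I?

2

Removed: #1, #5, #6, #7, #13, #17, #20, #21, #22, #24, #28.
Seated jurors 1–12: #2, #3, #4, #8, #9, #10, #11, #12, #14, #15, #16, #18.
Of those, in Group I: #14, #18 → 2.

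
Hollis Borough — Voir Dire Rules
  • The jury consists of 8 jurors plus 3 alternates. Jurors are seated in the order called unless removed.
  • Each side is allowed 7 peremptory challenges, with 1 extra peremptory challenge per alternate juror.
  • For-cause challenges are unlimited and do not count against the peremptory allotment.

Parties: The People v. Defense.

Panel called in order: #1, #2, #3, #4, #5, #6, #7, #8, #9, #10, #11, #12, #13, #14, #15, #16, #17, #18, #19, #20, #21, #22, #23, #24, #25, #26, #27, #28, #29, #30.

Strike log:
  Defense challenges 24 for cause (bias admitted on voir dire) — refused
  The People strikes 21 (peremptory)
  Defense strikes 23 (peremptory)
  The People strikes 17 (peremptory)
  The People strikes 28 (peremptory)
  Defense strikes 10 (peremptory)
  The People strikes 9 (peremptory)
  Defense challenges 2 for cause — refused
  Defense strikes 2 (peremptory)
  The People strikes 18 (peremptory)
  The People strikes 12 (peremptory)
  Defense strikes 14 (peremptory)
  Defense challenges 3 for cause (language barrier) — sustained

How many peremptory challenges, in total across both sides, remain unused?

10

The People allotment: 7 base + 1 × 3 alternates = 10. Defense allotment: 7 base + 1 × 3 alternates = 10.
The People peremptories used: #21, #17, #28, #9, #18, #12 — 6.
Defense peremptories used: #23, #10, #2, #14 — 4 (for-cause on #24, #2, #3 don't count).
Remaining: (10 − 6) + (10 − 4) = 10.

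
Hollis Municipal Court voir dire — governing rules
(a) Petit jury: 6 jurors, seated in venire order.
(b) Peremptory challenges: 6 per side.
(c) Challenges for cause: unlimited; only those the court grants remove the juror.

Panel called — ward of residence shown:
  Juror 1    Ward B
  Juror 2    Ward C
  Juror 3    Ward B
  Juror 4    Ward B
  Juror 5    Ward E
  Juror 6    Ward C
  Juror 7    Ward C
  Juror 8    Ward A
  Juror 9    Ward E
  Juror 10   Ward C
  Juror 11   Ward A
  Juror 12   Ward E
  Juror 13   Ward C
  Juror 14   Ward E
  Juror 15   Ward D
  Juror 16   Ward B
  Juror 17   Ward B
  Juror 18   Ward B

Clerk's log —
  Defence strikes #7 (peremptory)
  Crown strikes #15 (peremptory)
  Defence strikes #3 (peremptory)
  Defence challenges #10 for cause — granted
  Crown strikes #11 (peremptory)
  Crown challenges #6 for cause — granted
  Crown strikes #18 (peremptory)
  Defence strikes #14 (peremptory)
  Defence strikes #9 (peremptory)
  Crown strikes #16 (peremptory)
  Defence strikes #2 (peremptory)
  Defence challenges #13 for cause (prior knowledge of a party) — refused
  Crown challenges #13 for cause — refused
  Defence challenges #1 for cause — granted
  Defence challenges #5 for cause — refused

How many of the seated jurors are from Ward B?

Removed: #1, #2, #3, #6, #7, #9, #10, #11, #14, #15, #16, #18.
Seated jurors 1–6: #4, #5, #8, #12, #13, #17.
Of those, in Ward B: #4, #17 → 2.

2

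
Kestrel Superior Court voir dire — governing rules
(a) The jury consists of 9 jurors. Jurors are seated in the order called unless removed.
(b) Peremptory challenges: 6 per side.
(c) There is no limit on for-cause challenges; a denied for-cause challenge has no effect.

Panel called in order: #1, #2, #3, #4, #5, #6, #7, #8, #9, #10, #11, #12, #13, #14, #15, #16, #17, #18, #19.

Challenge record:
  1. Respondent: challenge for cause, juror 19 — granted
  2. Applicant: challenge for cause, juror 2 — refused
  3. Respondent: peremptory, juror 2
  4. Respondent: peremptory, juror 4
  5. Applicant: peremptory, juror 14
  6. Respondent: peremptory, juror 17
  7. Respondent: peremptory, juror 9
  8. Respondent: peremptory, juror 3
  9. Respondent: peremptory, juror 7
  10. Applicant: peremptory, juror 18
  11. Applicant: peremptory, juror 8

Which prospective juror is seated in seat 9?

Removed: #2, #3, #4, #7, #8, #9, #14, #17, #18, #19.
Seating in order: seats 1–9 → #1, #5, #6, #10, #11, #12, #13, #15, #16.
So seat 9 is #16.

16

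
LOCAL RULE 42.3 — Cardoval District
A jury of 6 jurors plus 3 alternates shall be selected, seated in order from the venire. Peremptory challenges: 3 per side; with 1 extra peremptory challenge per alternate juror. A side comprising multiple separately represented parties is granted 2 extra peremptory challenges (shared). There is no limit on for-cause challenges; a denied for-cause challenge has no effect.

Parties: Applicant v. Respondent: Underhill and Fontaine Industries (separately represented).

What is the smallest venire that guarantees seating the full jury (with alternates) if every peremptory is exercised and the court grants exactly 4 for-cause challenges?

Seats to fill: 6 + 3 alternates = 9.
Peremptories — Applicant: 3 + 1×3 = 6; Respondent: 3 + 1×3 + 2 = 8; total 14.
For-cause removals: 4.
Minimum venire: 9 + 14 + 4 = 27.

27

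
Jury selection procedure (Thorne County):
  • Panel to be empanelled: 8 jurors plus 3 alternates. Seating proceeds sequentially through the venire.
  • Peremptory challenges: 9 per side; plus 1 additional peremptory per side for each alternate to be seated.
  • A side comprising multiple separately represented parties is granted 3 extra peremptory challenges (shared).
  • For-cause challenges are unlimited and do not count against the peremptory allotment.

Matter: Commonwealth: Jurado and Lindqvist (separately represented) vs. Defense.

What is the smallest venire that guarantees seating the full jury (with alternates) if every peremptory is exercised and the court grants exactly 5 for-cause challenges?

43

Seats to fill: 8 + 3 alternates = 11.
Peremptories — Commonwealth: 9 + 1×3 + 3 = 15; Defense: 9 + 1×3 = 12; total 27.
For-cause removals: 5.
Minimum venire: 11 + 27 + 5 = 43.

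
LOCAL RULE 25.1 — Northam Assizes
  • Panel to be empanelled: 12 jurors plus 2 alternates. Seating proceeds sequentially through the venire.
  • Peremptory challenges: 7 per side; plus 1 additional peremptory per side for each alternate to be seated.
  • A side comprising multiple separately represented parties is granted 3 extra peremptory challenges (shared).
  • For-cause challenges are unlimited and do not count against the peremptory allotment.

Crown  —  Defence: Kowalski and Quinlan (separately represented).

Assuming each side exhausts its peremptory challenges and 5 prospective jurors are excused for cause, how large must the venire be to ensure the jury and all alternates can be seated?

40

Seats to fill: 12 + 2 alternates = 14.
Peremptories — Crown: 7 + 1×2 = 9; Defence: 7 + 1×2 + 3 = 12; total 21.
For-cause removals: 5.
Minimum venire: 14 + 21 + 5 = 40.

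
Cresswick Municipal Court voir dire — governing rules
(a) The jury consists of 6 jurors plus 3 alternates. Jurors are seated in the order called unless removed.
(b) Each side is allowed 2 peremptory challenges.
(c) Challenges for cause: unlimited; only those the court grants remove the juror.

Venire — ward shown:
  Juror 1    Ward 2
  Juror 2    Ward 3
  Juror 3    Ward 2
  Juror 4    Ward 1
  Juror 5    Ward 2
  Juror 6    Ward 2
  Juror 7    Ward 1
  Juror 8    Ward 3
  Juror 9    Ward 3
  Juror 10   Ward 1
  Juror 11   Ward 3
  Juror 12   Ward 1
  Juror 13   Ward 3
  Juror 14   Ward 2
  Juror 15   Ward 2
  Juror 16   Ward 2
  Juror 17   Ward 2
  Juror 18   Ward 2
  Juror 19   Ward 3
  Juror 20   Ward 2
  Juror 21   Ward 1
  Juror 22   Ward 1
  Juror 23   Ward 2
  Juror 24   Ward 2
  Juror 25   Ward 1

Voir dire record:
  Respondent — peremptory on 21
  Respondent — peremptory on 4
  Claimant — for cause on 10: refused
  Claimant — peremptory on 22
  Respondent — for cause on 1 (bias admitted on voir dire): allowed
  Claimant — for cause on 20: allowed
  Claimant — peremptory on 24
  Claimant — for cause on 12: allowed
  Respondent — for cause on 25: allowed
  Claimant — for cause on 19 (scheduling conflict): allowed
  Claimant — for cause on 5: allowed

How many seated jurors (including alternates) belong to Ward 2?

Removed: #1, #4, #5, #12, #19, #20, #21, #22, #24, #25.
Seated (9 incl. alternates): #2, #3, #6, #7, #8, #9, #10, #11, #13.
Of those, in Ward 2: #3, #6 → 2.

2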